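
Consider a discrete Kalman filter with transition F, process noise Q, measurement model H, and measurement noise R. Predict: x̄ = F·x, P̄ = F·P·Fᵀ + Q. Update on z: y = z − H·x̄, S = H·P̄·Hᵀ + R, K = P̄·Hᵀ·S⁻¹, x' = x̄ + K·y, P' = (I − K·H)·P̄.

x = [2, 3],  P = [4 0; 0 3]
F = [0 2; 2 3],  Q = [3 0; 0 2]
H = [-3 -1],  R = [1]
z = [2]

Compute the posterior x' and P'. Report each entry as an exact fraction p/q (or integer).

x' = [-345/289, 490/289]
P' = [366/289 -1035/289; -1035/289 3204/289]

x̄ = F·x = [6, 13]
P̄ = F·P·Fᵀ + Q = [15 18; 18 45]
y = z − H·x̄ = [33]
S = H·P̄·Hᵀ + R = [289]
K = P̄·Hᵀ·S⁻¹ = [-63/289; -99/289]
x' = x̄ + K·y = [-345/289, 490/289]
P' = (I − K·H)·P̄ = [366/289 -1035/289; -1035/289 3204/289]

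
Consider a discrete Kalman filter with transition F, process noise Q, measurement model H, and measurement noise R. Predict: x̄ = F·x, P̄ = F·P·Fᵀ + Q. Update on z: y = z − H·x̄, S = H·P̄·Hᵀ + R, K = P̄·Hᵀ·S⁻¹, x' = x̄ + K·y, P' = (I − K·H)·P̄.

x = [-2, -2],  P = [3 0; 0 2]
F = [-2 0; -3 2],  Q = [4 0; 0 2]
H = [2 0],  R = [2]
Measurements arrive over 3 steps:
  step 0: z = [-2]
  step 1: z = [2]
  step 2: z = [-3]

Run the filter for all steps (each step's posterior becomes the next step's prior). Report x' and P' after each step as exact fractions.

step 0: x̄ = F·x = [4, 2]
step 0: P̄ = F·P·Fᵀ + Q = [16 18; 18 37]
step 0: y = z − H·x̄ = [-10]
step 0: S = H·P̄·Hᵀ + R = [66]
step 0: K = P̄·Hᵀ·S⁻¹ = [16/33; 6/11]
step 0: x' = x̄ + K·y = [-28/33, -38/11]
step 0: P' = (I − K·H)·P̄ = [16/33 6/11; 6/11 191/11]
step 1: x̄ = F·x = [56/33, -48/11]
step 1: P̄ = F·P·Fᵀ + Q = [196/33 8/11; 8/11 762/11]
step 1: y = z − H·x̄ = [-46/33]
step 1: S = H·P̄·Hᵀ + R = [850/33]
step 1: K = P̄·Hᵀ·S⁻¹ = [196/425; 24/425]
step 1: x' = x̄ + K·y = [448/425, -1888/425]
step 1: P' = (I − K·H)·P̄ = [196/425 24/425; 24/425 29406/425]
step 2: x̄ = F·x = [-896/425, -1024/85]
step 2: P̄ = F·P·Fᵀ + Q = [2484/425 216/85; 216/85 4798/17]
step 2: y = z − H·x̄ = [517/425]
step 2: S = H·P̄·Hᵀ + R = [10786/425]
step 2: K = P̄·Hᵀ·S⁻¹ = [2484/5393; 1080/5393]
step 2: x' = x̄ + K·y = [-8348/5393, -63656/5393]
step 2: P' = (I − K·H)·P̄ = [2484/5393 1080/5393; 1080/5393 1516606/5393]

step 0: x' = [-28/33, -38/11], P' = [16/33 6/11; 6/11 191/11]
step 1: x' = [448/425, -1888/425], P' = [196/425 24/425; 24/425 29406/425]
step 2: x' = [-8348/5393, -63656/5393], P' = [2484/5393 1080/5393; 1080/5393 1516606/5393]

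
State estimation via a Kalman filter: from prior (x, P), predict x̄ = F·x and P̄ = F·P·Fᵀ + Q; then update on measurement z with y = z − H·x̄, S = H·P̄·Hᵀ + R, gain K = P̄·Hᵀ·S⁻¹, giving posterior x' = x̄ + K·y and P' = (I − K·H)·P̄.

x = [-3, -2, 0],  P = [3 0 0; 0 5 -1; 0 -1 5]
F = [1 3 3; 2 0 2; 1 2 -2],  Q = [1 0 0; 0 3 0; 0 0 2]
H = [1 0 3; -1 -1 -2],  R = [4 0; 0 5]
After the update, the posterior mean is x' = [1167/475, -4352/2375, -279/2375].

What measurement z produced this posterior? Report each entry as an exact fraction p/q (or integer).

z = [2, -1]

x̄ = F·x = [-9, -6, -7]
P̄ = F·P·Fᵀ + Q = [76 30 3; 30 35 -18; 3 -18 53]
S = H·P̄·Hᵀ + R = [575 -385; -385 328]
K = P̄·Hᵀ·S⁻¹ = [-3048/8075 -1267/1615; -19037/40375 -5183/8075; 18101/40375 2009/8075]
x' − x̄ = [5442/475, 9898/2375, 16346/2375] = K·y
y = (KᵀK)⁻¹·Kᵀ·(x' − x̄) = [32, -30]
z = y + H·x̄ = [32, -30] + [-30, 29] = [2, -1]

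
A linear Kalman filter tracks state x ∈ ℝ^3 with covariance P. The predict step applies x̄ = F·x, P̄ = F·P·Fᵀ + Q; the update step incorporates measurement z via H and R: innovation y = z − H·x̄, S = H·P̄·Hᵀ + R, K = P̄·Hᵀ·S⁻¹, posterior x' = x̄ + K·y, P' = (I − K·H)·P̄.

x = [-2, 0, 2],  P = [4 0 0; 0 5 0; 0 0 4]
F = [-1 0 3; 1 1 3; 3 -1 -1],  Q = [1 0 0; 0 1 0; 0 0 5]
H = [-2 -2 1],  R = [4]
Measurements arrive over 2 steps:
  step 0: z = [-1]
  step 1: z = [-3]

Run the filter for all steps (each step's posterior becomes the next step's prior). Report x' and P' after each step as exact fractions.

step 0: x̄ = F·x = [8, 4, -8]
step 0: P̄ = F·P·Fᵀ + Q = [41 32 -24; 32 46 -5; -24 -5 50]
step 0: y = z − H·x̄ = [31]
step 0: S = H·P̄·Hᵀ + R = [774]
step 0: K = P̄·Hᵀ·S⁻¹ = [-85/387; -161/774; 6/43]
step 0: x' = x̄ + K·y = [461/387, -1895/774, -158/43]
step 0: P' = (I − K·H)·P̄ = [1417/387 -1301/387 -12/43; -1301/387 9683/774 751/43; -12/43 751/43 1502/43]
step 1: x̄ = F·x = [-4727/387, -9505/774, 7505/774]
step 1: P̄ = F·P·Fᵀ + Q = [124114/387 141823/387 -67463/387; 141823/387 331223/774 -143293/774; -67463/387 -143293/774 110039/774]
step 1: y = z − H·x̄ = [-5305/86]
step 1: S = H·P̄·Hᵀ + R = [645887/86]
step 1: K = P̄·Hᵀ·S⁻¹ = [-133186/645887; -13869/58717; 1043/9097]
step 1: x' = x̄ + K·y = [2938952/5812983, 1210120/528453, 214825/81873]
step 1: P' = (I − K·H)·P̄ = [7914452/5812983 353866/528453 265060/81873; 353866/528453 4719232/528453 135872/7443; 265060/81873 135872/7443 3556852/81873]

step 0: x' = [461/387, -1895/774, -158/43], P' = [1417/387 -1301/387 -12/43; -1301/387 9683/774 751/43; -12/43 751/43 1502/43]
step 1: x' = [2938952/5812983, 1210120/528453, 214825/81873], P' = [7914452/5812983 353866/528453 265060/81873; 353866/528453 4719232/528453 135872/7443; 265060/81873 135872/7443 3556852/81873]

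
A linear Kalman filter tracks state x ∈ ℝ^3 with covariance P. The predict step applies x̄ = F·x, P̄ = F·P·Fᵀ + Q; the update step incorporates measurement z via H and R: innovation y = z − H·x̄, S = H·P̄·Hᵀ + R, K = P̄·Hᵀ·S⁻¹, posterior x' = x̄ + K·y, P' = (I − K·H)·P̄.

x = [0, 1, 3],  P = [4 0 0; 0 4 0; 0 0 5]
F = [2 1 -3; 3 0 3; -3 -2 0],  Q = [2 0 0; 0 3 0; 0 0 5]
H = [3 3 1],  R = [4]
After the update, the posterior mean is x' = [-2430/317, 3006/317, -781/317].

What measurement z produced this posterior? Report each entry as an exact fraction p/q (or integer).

x̄ = F·x = [-8, 9, -2]
P̄ = F·P·Fᵀ + Q = [67 -21 -32; -21 84 -36; -32 -36 57]
S = H·P̄·Hᵀ + R = [634]
K = P̄·Hᵀ·S⁻¹ = [53/317; 153/634; -147/634]
x' − x̄ = [106/317, 153/317, -147/317] = K·y
y = (KᵀK)⁻¹·Kᵀ·(x' − x̄) = [2]
z = y + H·x̄ = [2] + [1] = [3]

z = [3]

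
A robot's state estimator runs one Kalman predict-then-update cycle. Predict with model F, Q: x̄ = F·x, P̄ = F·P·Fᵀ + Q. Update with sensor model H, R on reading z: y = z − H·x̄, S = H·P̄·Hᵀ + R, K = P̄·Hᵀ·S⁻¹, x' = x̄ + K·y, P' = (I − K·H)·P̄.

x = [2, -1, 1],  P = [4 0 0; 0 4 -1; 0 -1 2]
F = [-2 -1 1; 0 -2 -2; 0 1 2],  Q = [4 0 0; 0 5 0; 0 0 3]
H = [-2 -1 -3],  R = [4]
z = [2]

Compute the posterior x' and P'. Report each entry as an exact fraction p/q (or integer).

x' = [-157/68, 1/204, 179/204]
P' = [581/68 293/68 -457/68; 293/68 4283/204 -2015/204; -457/68 -2015/204 1619/204]

x̄ = F·x = [-2, 0, 1]
P̄ = F·P·Fᵀ + Q = [28 4 1; 4 21 -10; 1 -10 11]
y = z − H·x̄ = [1]
S = H·P̄·Hᵀ + R = [204]
K = P̄·Hᵀ·S⁻¹ = [-21/68; 1/204; -25/204]
x' = x̄ + K·y = [-157/68, 1/204, 179/204]
P' = (I − K·H)·P̄ = [581/68 293/68 -457/68; 293/68 4283/204 -2015/204; -457/68 -2015/204 1619/204]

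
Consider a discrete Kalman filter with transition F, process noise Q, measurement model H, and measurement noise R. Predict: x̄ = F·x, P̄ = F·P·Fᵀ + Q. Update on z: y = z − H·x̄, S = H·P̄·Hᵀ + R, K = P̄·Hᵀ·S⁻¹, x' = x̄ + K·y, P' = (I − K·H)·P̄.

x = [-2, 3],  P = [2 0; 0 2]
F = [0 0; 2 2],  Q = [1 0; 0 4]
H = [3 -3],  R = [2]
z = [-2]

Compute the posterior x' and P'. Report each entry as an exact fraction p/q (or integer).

x' = [12/191, 142/191]
P' = [182/191 180/191; 180/191 220/191]

x̄ = F·x = [0, 2]
P̄ = F·P·Fᵀ + Q = [1 0; 0 20]
y = z − H·x̄ = [4]
S = H·P̄·Hᵀ + R = [191]
K = P̄·Hᵀ·S⁻¹ = [3/191; -60/191]
x' = x̄ + K·y = [12/191, 142/191]
P' = (I − K·H)·P̄ = [182/191 180/191; 180/191 220/191]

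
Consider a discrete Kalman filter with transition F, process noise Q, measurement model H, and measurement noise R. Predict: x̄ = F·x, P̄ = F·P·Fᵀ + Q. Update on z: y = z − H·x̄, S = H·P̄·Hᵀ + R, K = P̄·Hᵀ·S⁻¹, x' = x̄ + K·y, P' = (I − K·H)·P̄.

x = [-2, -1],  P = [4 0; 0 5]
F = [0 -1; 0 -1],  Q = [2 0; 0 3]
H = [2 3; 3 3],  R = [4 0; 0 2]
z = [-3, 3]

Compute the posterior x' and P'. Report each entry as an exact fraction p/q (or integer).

x' = [2006/1507, -1179/1507]
P' = [1730/1507 -1448/1507; -1448/1507 1428/1507]

x̄ = F·x = [1, 1]
P̄ = F·P·Fᵀ + Q = [7 5; 5 8]
y = z − H·x̄ = [-8, -3]
S = H·P̄·Hᵀ + R = [164 189; 189 227]
K = P̄·Hᵀ·S⁻¹ = [-221/1507 423/1507; 347/1507 -30/1507]
x' = x̄ + K·y = [2006/1507, -1179/1507]
P' = (I − K·H)·P̄ = [1730/1507 -1448/1507; -1448/1507 1428/1507]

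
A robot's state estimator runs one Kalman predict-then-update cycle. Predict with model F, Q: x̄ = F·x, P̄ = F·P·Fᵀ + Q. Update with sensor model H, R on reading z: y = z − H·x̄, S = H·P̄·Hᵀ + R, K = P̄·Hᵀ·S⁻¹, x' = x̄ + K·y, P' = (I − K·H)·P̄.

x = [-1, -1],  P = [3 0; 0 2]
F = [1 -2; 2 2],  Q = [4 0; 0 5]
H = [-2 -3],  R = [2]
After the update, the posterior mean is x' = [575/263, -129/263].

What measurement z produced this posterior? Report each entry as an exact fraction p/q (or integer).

x̄ = F·x = [1, -4]
P̄ = F·P·Fᵀ + Q = [15 -2; -2 25]
S = H·P̄·Hᵀ + R = [263]
K = P̄·Hᵀ·S⁻¹ = [-24/263; -71/263]
x' − x̄ = [312/263, 923/263] = K·y
y = (KᵀK)⁻¹·Kᵀ·(x' − x̄) = [-13]
z = y + H·x̄ = [-13] + [10] = [-3]

z = [-3]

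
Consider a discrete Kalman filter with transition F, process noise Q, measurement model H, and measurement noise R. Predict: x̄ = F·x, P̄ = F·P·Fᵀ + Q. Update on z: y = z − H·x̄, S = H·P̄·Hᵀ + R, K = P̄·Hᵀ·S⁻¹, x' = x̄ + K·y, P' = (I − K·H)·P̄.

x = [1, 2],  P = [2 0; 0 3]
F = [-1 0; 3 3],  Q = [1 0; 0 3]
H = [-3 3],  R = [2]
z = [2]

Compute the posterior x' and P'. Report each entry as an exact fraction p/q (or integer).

x̄ = F·x = [-1, 9]
P̄ = F·P·Fᵀ + Q = [3 -6; -6 48]
y = z − H·x̄ = [-28]
S = H·P̄·Hᵀ + R = [569]
K = P̄·Hᵀ·S⁻¹ = [-27/569; 162/569]
x' = x̄ + K·y = [187/569, 585/569]
P' = (I − K·H)·P̄ = [978/569 960/569; 960/569 1068/569]

x' = [187/569, 585/569]
P' = [978/569 960/569; 960/569 1068/569]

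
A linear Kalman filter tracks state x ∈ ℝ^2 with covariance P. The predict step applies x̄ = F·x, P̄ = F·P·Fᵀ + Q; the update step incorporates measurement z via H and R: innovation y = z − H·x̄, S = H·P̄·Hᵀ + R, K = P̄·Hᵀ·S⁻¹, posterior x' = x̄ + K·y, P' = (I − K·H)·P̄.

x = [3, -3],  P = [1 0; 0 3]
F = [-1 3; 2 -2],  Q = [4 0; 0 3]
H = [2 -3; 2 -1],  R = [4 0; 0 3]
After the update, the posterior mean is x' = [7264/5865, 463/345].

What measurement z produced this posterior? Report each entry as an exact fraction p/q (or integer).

x̄ = F·x = [-12, 12]
P̄ = F·P·Fᵀ + Q = [32 -20; -20 19]
S = H·P̄·Hᵀ + R = [543 345; 345 230]
K = P̄·Hᵀ·S⁻¹ = [-4/51 944/1955; -1/3 28/115]
x' − x̄ = [77644/5865, -3677/345] = K·y
y = (KᵀK)⁻¹·Kᵀ·(x' − x̄) = [59, 37]
z = y + H·x̄ = [59, 37] + [-60, -36] = [-1, 1]

z = [-1, 1]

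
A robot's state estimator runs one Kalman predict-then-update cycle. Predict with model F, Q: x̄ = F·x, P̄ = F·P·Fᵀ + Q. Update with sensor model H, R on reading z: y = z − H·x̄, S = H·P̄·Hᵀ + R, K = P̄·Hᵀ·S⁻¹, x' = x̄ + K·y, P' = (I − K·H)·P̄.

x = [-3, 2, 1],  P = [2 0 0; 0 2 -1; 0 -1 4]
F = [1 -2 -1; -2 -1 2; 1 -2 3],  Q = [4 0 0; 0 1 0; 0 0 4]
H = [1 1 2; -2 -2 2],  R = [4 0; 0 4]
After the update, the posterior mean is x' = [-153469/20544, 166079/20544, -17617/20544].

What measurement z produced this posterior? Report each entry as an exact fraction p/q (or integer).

z = [-1, -3]

x̄ = F·x = [-8, 6, -4]
P̄ = F·P·Fᵀ + Q = [14 -5 2; -5 31 31; 2 31 62]
S = H·P̄·Hᵀ + R = [419 112; 112 128]
K = P̄·Hᵀ·S⁻¹ = [101/1284 -3661/20544; 317/1284 -2833/20544; 425/1284 3359/20544]
x' − x̄ = [10883/20544, 42815/20544, 64559/20544] = K·y
y = (KᵀK)⁻¹·Kᵀ·(x' − x̄) = [9, 1]
z = y + H·x̄ = [9, 1] + [-10, -4] = [-1, -3]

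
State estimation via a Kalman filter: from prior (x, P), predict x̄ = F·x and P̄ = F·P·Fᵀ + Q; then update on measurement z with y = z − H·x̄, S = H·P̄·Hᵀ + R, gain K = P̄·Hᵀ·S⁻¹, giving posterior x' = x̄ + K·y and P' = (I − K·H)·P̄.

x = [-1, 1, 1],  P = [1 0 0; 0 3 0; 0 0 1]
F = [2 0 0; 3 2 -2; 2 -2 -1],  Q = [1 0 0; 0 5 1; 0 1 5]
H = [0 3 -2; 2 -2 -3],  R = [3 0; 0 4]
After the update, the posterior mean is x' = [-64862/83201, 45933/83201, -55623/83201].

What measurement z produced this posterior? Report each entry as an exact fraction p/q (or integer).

z = [3, -1]

x̄ = F·x = [-2, -3, -5]
P̄ = F·P·Fᵀ + Q = [5 6 4; 6 30 -3; 4 -3 22]
S = H·P̄·Hᵀ + R = [397 -13; -13 210]
K = P̄·Hᵀ·S⁻¹ = [1918/83201 -5428/83201; 19653/83201 -14235/83201; -11806/83201 -21333/83201]
x' − x̄ = [101540/83201, 295536/83201, 360382/83201] = K·y
y = (KᵀK)⁻¹·Kᵀ·(x' − x̄) = [2, -18]
z = y + H·x̄ = [2, -18] + [1, 17] = [3, -1]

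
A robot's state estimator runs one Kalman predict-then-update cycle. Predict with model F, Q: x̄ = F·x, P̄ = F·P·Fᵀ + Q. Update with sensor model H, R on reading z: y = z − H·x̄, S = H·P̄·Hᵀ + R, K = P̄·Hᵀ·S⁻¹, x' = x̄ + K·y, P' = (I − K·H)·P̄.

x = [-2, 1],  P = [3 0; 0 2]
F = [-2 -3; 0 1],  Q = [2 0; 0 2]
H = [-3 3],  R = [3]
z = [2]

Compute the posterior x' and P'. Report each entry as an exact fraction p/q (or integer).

x' = [69/145, 33/29]
P' = [308/145 54/29; 54/29 56/29]

x̄ = F·x = [1, 1]
P̄ = F·P·Fᵀ + Q = [32 -6; -6 4]
y = z − H·x̄ = [2]
S = H·P̄·Hᵀ + R = [435]
K = P̄·Hᵀ·S⁻¹ = [-38/145; 2/29]
x' = x̄ + K·y = [69/145, 33/29]
P' = (I − K·H)·P̄ = [308/145 54/29; 54/29 56/29]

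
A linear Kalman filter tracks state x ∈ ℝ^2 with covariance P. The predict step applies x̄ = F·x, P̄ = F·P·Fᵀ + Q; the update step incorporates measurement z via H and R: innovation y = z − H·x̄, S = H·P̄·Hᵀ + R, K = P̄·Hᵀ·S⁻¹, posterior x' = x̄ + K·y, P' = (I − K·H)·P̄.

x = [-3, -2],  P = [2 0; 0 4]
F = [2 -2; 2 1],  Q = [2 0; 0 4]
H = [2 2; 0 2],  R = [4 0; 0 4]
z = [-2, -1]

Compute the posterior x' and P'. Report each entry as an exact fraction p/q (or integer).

x' = [-92/475, -416/475]
P' = [858/475 -416/475; -416/475 432/475]

x̄ = F·x = [-2, -8]
P̄ = F·P·Fᵀ + Q = [26 0; 0 16]
y = z − H·x̄ = [18, 15]
S = H·P̄·Hᵀ + R = [172 64; 64 68]
K = P̄·Hᵀ·S⁻¹ = [221/475 -208/475; 8/475 216/475]
x' = x̄ + K·y = [-92/475, -416/475]
P' = (I − K·H)·P̄ = [858/475 -416/475; -416/475 432/475]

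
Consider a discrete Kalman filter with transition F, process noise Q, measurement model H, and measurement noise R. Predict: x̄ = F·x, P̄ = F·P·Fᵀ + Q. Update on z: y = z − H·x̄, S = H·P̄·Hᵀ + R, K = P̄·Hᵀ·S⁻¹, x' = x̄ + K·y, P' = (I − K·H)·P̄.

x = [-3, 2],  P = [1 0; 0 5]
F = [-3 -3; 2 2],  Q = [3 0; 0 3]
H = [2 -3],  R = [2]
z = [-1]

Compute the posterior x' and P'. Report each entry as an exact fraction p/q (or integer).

x' = [-171/905, 179/905]
P' = [2301/905 1386/905; 1386/905 1026/905]

x̄ = F·x = [3, -2]
P̄ = F·P·Fᵀ + Q = [57 -36; -36 27]
y = z − H·x̄ = [-13]
S = H·P̄·Hᵀ + R = [905]
K = P̄·Hᵀ·S⁻¹ = [222/905; -153/905]
x' = x̄ + K·y = [-171/905, 179/905]
P' = (I − K·H)·P̄ = [2301/905 1386/905; 1386/905 1026/905]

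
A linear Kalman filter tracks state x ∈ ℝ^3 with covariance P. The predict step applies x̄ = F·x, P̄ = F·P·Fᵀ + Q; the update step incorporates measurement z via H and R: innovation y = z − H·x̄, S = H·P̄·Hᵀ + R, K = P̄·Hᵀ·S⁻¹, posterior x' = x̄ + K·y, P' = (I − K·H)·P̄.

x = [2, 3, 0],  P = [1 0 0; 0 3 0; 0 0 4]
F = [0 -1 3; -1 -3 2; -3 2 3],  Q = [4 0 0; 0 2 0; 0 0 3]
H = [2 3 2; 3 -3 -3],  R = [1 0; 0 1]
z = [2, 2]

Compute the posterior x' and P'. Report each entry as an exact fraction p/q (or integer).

x' = [313736/138283, -791537/138283, 1011096/138283]
P' = [128144/138283 -470151/138283 591465/138283; -470151/138283 1909744/138283 -2383038/138283; 591465/138283 -2383038/138283 5972187/276566]

x̄ = F·x = [-3, -11, 0]
P̄ = F·P·Fᵀ + Q = [43 33 30; 33 46 9; 30 9 60]
y = z − H·x̄ = [41, -22]
S = H·P̄·Hᵀ + R = [1571 -552; -552 370]
K = P̄·Hᵀ·S⁻¹ = [28765/138283 20490/138283; 22854/138283 9429/138283; 6003/138283 -69543/276566]
x' = x̄ + K·y = [313736/138283, -791537/138283, 1011096/138283]
P' = (I − K·H)·P̄ = [128144/138283 -470151/138283 591465/138283; -470151/138283 1909744/138283 -2383038/138283; 591465/138283 -2383038/138283 5972187/276566]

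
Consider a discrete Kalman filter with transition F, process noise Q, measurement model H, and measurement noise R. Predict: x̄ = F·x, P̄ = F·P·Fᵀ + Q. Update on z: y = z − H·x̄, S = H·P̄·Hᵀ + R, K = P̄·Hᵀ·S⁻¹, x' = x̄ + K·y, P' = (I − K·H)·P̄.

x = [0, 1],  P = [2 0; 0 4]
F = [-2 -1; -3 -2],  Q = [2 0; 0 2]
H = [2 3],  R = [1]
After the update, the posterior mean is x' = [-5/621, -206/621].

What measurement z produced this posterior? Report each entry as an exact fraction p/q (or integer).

z = [-1]

x̄ = F·x = [-1, -2]
P̄ = F·P·Fᵀ + Q = [14 20; 20 36]
S = H·P̄·Hᵀ + R = [621]
K = P̄·Hᵀ·S⁻¹ = [88/621; 148/621]
x' − x̄ = [616/621, 1036/621] = K·y
y = (KᵀK)⁻¹·Kᵀ·(x' − x̄) = [7]
z = y + H·x̄ = [7] + [-8] = [-1]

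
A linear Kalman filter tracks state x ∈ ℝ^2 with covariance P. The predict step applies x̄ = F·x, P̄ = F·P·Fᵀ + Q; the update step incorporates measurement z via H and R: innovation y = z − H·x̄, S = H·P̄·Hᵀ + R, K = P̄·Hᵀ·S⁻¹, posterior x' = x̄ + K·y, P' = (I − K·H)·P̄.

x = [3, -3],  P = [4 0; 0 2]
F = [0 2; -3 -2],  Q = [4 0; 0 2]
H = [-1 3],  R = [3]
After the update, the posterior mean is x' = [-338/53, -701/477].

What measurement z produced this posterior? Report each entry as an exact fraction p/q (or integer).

x̄ = F·x = [-6, -3]
P̄ = F·P·Fᵀ + Q = [12 -8; -8 46]
S = H·P̄·Hᵀ + R = [477]
K = P̄·Hᵀ·S⁻¹ = [-4/53; 146/477]
x' − x̄ = [-20/53, 730/477] = K·y
y = (KᵀK)⁻¹·Kᵀ·(x' − x̄) = [5]
z = y + H·x̄ = [5] + [-3] = [2]

z = [2]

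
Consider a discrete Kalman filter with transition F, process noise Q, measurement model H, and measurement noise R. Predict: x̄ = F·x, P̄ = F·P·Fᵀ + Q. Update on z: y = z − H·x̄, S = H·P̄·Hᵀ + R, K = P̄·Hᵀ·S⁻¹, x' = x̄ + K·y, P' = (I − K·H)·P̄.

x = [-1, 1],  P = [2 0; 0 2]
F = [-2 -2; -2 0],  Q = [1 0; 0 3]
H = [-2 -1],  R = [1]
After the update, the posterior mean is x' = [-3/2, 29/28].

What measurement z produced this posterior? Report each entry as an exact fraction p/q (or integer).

x̄ = F·x = [0, 2]
P̄ = F·P·Fᵀ + Q = [17 8; 8 11]
S = H·P̄·Hᵀ + R = [112]
K = P̄·Hᵀ·S⁻¹ = [-3/8; -27/112]
x' − x̄ = [-3/2, -27/28] = K·y
y = (KᵀK)⁻¹·Kᵀ·(x' − x̄) = [4]
z = y + H·x̄ = [4] + [-2] = [2]

z = [2]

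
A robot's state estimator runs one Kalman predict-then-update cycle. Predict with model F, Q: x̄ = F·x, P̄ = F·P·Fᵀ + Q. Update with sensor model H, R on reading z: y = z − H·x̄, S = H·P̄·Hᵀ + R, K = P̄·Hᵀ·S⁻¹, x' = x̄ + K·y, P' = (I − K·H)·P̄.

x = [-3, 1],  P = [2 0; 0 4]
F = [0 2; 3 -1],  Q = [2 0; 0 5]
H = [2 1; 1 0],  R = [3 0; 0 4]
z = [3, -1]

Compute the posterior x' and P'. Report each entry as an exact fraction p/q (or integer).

x̄ = F·x = [2, -10]
P̄ = F·P·Fᵀ + Q = [18 -8; -8 27]
y = z − H·x̄ = [9, -3]
S = H·P̄·Hᵀ + R = [70 28; 28 22]
K = P̄·Hᵀ·S⁻¹ = [4/27 17/27; 233/378 -31/27]
x' = x̄ + K·y = [13/9, -127/126]
P' = (I − K·H)·P̄ = [68/27 -124/27; -124/27 4171/378]

x' = [13/9, -127/126]
P' = [68/27 -124/27; -124/27 4171/378]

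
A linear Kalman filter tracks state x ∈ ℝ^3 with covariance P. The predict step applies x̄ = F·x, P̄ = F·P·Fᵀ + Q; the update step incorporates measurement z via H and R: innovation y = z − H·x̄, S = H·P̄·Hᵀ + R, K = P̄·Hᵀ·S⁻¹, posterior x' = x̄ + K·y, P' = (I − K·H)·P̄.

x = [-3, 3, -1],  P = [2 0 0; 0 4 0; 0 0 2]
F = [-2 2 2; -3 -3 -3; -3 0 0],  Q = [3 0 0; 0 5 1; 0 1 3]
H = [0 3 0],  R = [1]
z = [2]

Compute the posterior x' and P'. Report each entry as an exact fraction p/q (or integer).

x' = [3722/347, 465/694, 5847/694]
P' = [9553/347 -12/347 6216/347; -12/347 77/694 19/694; 6216/347 19/694 11325/694]

x̄ = F·x = [10, 3, 9]
P̄ = F·P·Fᵀ + Q = [35 -24 12; -24 77 19; 12 19 21]
y = z − H·x̄ = [-7]
S = H·P̄·Hᵀ + R = [694]
K = P̄·Hᵀ·S⁻¹ = [-36/347; 231/694; 57/694]
x' = x̄ + K·y = [3722/347, 465/694, 5847/694]
P' = (I − K·H)·P̄ = [9553/347 -12/347 6216/347; -12/347 77/694 19/694; 6216/347 19/694 11325/694]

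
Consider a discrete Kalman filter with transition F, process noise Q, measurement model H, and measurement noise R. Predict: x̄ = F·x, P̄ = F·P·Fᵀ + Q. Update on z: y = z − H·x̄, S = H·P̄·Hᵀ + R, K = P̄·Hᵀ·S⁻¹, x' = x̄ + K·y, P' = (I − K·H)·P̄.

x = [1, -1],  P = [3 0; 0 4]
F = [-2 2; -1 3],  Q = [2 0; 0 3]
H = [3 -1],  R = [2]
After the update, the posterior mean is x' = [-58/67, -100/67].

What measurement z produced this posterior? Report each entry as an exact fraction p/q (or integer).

z = [-1]

x̄ = F·x = [-4, -4]
P̄ = F·P·Fᵀ + Q = [30 30; 30 42]
S = H·P̄·Hᵀ + R = [134]
K = P̄·Hᵀ·S⁻¹ = [30/67; 24/67]
x' − x̄ = [210/67, 168/67] = K·y
y = (KᵀK)⁻¹·Kᵀ·(x' − x̄) = [7]
z = y + H·x̄ = [7] + [-8] = [-1]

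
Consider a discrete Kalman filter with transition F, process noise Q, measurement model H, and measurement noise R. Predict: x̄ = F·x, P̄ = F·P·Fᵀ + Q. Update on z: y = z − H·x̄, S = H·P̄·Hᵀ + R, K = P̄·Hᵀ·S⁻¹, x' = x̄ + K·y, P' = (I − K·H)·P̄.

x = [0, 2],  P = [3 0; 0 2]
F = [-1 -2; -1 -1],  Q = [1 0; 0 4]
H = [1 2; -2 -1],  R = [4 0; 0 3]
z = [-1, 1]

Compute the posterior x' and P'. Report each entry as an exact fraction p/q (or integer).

x̄ = F·x = [-4, -2]
P̄ = F·P·Fᵀ + Q = [12 7; 7 9]
y = z − H·x̄ = [7, -9]
S = H·P̄·Hᵀ + R = [80 -77; -77 88]
K = P̄·Hᵀ·S⁻¹ = [-9/101 -478/1111; 39/101 85/1111]
x' = x̄ + K·y = [-835/1111, 16/1111]
P' = (I − K·H)·P̄ = [1088/1111 -742/1111; -742/1111 1229/1111]

x' = [-835/1111, 16/1111]
P' = [1088/1111 -742/1111; -742/1111 1229/1111]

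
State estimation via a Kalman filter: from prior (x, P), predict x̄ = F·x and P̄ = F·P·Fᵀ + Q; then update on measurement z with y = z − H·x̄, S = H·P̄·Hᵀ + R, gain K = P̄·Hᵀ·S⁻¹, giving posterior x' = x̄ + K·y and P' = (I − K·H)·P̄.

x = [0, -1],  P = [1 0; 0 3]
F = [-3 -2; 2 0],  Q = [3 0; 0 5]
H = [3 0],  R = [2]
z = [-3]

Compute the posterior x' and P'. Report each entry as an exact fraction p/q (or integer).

x' = [-106/109, 81/109]
P' = [24/109 -6/109; -6/109 819/109]

x̄ = F·x = [2, 0]
P̄ = F·P·Fᵀ + Q = [24 -6; -6 9]
y = z − H·x̄ = [-9]
S = H·P̄·Hᵀ + R = [218]
K = P̄·Hᵀ·S⁻¹ = [36/109; -9/109]
x' = x̄ + K·y = [-106/109, 81/109]
P' = (I − K·H)·P̄ = [24/109 -6/109; -6/109 819/109]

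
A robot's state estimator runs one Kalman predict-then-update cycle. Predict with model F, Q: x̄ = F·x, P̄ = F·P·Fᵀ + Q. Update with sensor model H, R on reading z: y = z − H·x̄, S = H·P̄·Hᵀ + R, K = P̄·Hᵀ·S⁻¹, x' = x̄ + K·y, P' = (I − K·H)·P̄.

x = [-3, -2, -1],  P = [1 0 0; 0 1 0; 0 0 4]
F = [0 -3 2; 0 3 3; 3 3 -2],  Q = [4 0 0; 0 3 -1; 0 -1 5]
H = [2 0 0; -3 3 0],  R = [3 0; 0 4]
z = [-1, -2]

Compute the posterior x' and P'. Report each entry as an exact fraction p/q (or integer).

x̄ = F·x = [4, -9, -13]
P̄ = F·P·Fᵀ + Q = [29 15 -25; 15 48 -16; -25 -16 39]
y = z − H·x̄ = [-9, 37]
S = H·P̄·Hᵀ + R = [119 -84; -84 427]
K = P̄·Hᵀ·S⁻¹ = [3034/6251 -18/6251; 3018/6251 2043/6251; -58/133 -3/133]
x' = x̄ + K·y = [-424/893, -7830/6251, -1318/133]
P' = (I − K·H)·P̄ = [4551/6251 4527/6251 -87/133; 4527/6251 7251/6251 -13/19; -87/133 -13/19 2368/133]

x' = [-424/893, -7830/6251, -1318/133]
P' = [4551/6251 4527/6251 -87/133; 4527/6251 7251/6251 -13/19; -87/133 -13/19 2368/133]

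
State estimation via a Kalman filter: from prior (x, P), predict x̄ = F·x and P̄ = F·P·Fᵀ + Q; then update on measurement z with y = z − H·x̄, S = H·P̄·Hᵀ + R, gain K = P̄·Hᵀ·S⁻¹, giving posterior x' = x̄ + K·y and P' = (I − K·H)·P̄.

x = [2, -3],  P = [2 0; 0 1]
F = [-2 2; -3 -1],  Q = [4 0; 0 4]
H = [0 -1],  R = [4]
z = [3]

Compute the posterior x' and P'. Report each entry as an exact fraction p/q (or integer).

x' = [-10, -3]
P' = [332/27 40/27; 40/27 92/27]

x̄ = F·x = [-10, -3]
P̄ = F·P·Fᵀ + Q = [16 10; 10 23]
y = z − H·x̄ = [0]
S = H·P̄·Hᵀ + R = [27]
K = P̄·Hᵀ·S⁻¹ = [-10/27; -23/27]
x' = x̄ + K·y = [-10, -3]
P' = (I − K·H)·P̄ = [332/27 40/27; 40/27 92/27]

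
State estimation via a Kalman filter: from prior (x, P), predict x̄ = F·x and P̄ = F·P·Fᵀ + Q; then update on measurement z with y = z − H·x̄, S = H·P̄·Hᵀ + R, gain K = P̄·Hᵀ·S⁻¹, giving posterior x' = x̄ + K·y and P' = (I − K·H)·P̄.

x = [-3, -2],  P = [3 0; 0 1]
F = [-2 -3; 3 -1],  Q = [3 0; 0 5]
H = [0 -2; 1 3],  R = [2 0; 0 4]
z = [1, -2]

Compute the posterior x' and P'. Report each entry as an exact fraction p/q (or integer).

x' = [4494/1633, -1756/1633]
P' = [9735/1633 -1761/1633; -1761/1633 699/1633]

x̄ = F·x = [12, -7]
P̄ = F·P·Fᵀ + Q = [24 -15; -15 33]
y = z − H·x̄ = [-13, 7]
S = H·P̄·Hᵀ + R = [134 -168; -168 235]
K = P̄·Hᵀ·S⁻¹ = [1761/1633 1113/1633; -699/1633 84/1633]
x' = x̄ + K·y = [4494/1633, -1756/1633]
P' = (I − K·H)·P̄ = [9735/1633 -1761/1633; -1761/1633 699/1633]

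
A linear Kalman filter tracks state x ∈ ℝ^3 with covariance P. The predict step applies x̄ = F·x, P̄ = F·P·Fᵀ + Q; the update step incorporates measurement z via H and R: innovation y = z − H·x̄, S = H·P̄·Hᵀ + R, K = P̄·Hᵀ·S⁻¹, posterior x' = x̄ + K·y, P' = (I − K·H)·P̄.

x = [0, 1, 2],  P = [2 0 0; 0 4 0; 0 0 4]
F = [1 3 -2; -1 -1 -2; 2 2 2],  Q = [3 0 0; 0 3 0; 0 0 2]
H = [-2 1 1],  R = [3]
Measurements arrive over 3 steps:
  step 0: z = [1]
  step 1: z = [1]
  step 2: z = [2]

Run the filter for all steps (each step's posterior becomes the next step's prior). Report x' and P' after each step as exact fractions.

step 0: x' = [7/93, -458/93, 568/93], P' = [301/93 -164/93 616/93; -164/93 4601/186 -2639/93; 616/93 -2639/93 3856/93]
step 1: x' = [-417347/440723, 286519/440723, -653718/440723], P' = [1800445/440723 -2330903/440723 5216206/440723; -2330903/440723 17694241/440723 -22576940/440723; 5216206/440723 -22576940/440723 33119566/440723]
step 2: x' = [-704760379/455230727, 1265561113/910461454, -1135223535/455230727], P' = [1873045742/455230727 -4971950765/910461454 5495894507/455230727; -4971950765/910461454 75215547425/1820922908 -48051538511/910461454; 5495894507/455230727 -48051538511/910461454 35159845739/455230727]

step 0: x̄ = F·x = [-1, -5, 6]
step 0: P̄ = F·P·Fᵀ + Q = [57 2 12; 2 25 -28; 12 -28 42]
step 0: y = z − H·x̄ = [-2]
step 0: S = H·P̄·Hᵀ + R = [186]
step 0: K = P̄·Hᵀ·S⁻¹ = [-50/93; -7/186; -5/93]
step 0: x' = x̄ + K·y = [7/93, -458/93, 568/93]
step 0: P' = (I − K·H)·P̄ = [301/93 -164/93 616/93; -164/93 4601/186 -2639/93; 616/93 -2639/93 3856/93]
step 1: x̄ = F·x = [-2503/93, -685/93, 78/31]
step 1: P̄ = F·P·Fᵀ + Q = [129857/186 38867/186 -2947/31; 38867/186 19769/186 -2611/31; -2947/31 -2611/31 2840/31]
step 1: y = z − H·x̄ = [-4462/93]
step 1: S = H·P̄·Hᵀ + R = [440723/186]
step 1: K = P̄·Hᵀ·S⁻¹ = [-238529/440723; -73631/440723; 36738/440723]
step 1: x' = x̄ + K·y = [-417347/440723, 286519/440723, -653718/440723]
step 1: P' = (I − K·H)·P̄ = [1800445/440723 -2330903/440723 5216206/440723; -2330903/440723 17694241/440723 -22576940/440723; 5216206/440723 -22576940/440723 33119566/440723]
step 2: x̄ = F·x = [1749646/440723, 1438264/440723, -1569092/440723]
step 2: P̄ = F·P·Fᵀ + Q = [530922085/440723 177226468/440723 -96945444/440723; 177226468/440723 79190377/440723 -57979620/440723; -96945444/440723 -57979620/440723 53805358/440723]
step 2: y = z − H·x̄ = [4511566/440723]
step 2: S = H·P̄·Hᵀ + R = [1820922908/440723]
step 2: K = P̄·Hᵀ·S⁻¹ = [-490781573/910461454; -333242179/1820922908; 94858313/910461454]
step 2: x' = x̄ + K·y = [-704760379/455230727, 1265561113/910461454, -1135223535/455230727]
step 2: P' = (I − K·H)·P̄ = [1873045742/455230727 -4971950765/910461454 5495894507/455230727; -4971950765/910461454 75215547425/1820922908 -48051538511/910461454; 5495894507/455230727 -48051538511/910461454 35159845739/455230727]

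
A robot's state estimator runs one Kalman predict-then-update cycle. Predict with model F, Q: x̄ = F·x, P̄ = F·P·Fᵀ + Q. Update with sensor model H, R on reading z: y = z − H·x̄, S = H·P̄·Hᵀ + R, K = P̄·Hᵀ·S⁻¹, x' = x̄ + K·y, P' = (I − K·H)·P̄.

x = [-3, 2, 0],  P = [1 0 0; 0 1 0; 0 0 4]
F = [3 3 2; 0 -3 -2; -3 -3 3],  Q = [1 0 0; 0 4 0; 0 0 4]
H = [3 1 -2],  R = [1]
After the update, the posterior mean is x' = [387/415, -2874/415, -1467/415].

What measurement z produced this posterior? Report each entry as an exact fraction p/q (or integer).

x̄ = F·x = [-3, -6, 3]
P̄ = F·P·Fᵀ + Q = [35 -25 6; -25 29 -15; 6 -15 58]
S = H·P̄·Hᵀ + R = [415]
K = P̄·Hᵀ·S⁻¹ = [68/415; -16/415; -113/415]
x' − x̄ = [1632/415, -384/415, -2712/415] = K·y
y = (KᵀK)⁻¹·Kᵀ·(x' − x̄) = [24]
z = y + H·x̄ = [24] + [-21] = [3]

z = [3]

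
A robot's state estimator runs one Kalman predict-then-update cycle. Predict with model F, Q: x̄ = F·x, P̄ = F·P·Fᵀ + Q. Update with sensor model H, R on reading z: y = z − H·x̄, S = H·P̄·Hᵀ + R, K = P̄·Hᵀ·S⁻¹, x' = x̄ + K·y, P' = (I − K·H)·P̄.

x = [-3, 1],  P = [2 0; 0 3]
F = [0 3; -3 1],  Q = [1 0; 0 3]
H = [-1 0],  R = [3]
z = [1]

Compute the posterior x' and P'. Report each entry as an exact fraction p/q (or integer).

x̄ = F·x = [3, 10]
P̄ = F·P·Fᵀ + Q = [28 9; 9 24]
y = z − H·x̄ = [4]
S = H·P̄·Hᵀ + R = [31]
K = P̄·Hᵀ·S⁻¹ = [-28/31; -9/31]
x' = x̄ + K·y = [-19/31, 274/31]
P' = (I − K·H)·P̄ = [84/31 27/31; 27/31 663/31]

x' = [-19/31, 274/31]
P' = [84/31 27/31; 27/31 663/31]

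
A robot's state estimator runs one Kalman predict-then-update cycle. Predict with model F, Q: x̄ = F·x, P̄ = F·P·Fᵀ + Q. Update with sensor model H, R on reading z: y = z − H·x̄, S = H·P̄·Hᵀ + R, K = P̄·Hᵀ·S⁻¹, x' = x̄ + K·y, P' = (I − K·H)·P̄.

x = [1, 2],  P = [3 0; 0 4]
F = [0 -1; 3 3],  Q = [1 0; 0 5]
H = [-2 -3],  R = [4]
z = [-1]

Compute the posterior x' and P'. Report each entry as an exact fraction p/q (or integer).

x' = [-103/123, 39/41]
P' = [446/123 -102/41; -102/41 88/41]

x̄ = F·x = [-2, 9]
P̄ = F·P·Fᵀ + Q = [5 -12; -12 68]
y = z − H·x̄ = [22]
S = H·P̄·Hᵀ + R = [492]
K = P̄·Hᵀ·S⁻¹ = [13/246; -15/41]
x' = x̄ + K·y = [-103/123, 39/41]
P' = (I − K·H)·P̄ = [446/123 -102/41; -102/41 88/41]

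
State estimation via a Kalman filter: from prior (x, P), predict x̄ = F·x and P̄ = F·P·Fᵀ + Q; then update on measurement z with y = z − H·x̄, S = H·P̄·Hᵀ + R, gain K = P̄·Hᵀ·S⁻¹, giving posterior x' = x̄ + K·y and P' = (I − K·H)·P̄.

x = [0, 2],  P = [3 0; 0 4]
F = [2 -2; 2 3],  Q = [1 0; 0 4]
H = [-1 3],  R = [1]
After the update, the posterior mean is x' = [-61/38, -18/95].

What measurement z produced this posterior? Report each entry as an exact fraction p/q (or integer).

z = [1]

x̄ = F·x = [-4, 6]
P̄ = F·P·Fᵀ + Q = [29 -12; -12 52]
S = H·P̄·Hᵀ + R = [570]
K = P̄·Hᵀ·S⁻¹ = [-13/114; 28/95]
x' − x̄ = [91/38, -588/95] = K·y
y = (KᵀK)⁻¹·Kᵀ·(x' − x̄) = [-21]
z = y + H·x̄ = [-21] + [22] = [1]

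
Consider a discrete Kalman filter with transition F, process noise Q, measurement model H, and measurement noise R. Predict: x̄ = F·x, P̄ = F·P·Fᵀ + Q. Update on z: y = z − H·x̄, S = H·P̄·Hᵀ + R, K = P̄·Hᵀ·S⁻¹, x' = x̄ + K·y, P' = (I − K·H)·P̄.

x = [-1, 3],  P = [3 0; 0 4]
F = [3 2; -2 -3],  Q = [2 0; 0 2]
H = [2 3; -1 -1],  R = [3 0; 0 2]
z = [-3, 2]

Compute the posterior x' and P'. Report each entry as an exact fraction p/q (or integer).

x̄ = F·x = [3, -7]
P̄ = F·P·Fᵀ + Q = [45 -42; -42 50]
y = z − H·x̄ = [12, -2]
S = H·P̄·Hᵀ + R = [129 -30; -30 13]
K = P̄·Hᵀ·S⁻¹ = [-186/259 -489/259; 206/259 316/259]
x' = x̄ + K·y = [-477/259, 27/259]
P' = (I − K·H)·P̄ = [3492/259 -2514/259; -2514/259 1882/259]

x' = [-477/259, 27/259]
P' = [3492/259 -2514/259; -2514/259 1882/259]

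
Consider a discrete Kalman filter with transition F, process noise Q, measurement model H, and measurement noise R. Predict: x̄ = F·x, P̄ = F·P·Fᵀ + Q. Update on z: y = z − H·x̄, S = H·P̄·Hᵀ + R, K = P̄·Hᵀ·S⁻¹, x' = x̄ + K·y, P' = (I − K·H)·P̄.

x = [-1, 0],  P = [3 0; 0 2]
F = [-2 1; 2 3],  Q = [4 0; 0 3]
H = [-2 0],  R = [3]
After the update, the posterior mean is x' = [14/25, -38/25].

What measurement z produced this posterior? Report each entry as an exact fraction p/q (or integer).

z = [-1]

x̄ = F·x = [2, -2]
P̄ = F·P·Fᵀ + Q = [18 -6; -6 33]
S = H·P̄·Hᵀ + R = [75]
K = P̄·Hᵀ·S⁻¹ = [-12/25; 4/25]
x' − x̄ = [-36/25, 12/25] = K·y
y = (KᵀK)⁻¹·Kᵀ·(x' − x̄) = [3]
z = y + H·x̄ = [3] + [-4] = [-1]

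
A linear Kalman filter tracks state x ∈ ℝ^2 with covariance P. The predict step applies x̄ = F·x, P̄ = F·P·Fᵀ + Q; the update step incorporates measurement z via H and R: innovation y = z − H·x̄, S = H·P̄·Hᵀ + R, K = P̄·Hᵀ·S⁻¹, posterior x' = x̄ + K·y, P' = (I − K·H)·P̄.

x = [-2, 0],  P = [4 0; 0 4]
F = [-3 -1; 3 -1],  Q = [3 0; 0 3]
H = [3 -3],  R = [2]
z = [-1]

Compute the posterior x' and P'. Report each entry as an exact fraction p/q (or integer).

x̄ = F·x = [6, -6]
P̄ = F·P·Fᵀ + Q = [43 -32; -32 43]
y = z − H·x̄ = [-37]
S = H·P̄·Hᵀ + R = [1352]
K = P̄·Hᵀ·S⁻¹ = [225/1352; -225/1352]
x' = x̄ + K·y = [-213/1352, 213/1352]
P' = (I − K·H)·P̄ = [7511/1352 7361/1352; 7361/1352 7511/1352]

x' = [-213/1352, 213/1352]
P' = [7511/1352 7361/1352; 7361/1352 7511/1352]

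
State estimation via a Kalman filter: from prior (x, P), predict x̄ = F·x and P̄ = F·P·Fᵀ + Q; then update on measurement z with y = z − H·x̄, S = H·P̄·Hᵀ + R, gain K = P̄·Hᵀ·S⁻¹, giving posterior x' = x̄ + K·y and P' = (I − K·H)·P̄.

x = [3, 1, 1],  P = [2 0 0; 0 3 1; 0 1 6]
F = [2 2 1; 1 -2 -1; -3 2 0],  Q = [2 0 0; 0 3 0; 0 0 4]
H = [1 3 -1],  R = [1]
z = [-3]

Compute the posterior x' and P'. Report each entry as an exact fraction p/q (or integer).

x' = [553/53, -1577/318, -239/159]
P' = [1600/53 -622/53 -262/53; -622/53 1697/318 638/159; -262/53 638/159 1174/159]

x̄ = F·x = [9, 0, -7]
P̄ = F·P·Fᵀ + Q = [32 -18 2; -18 27 -20; 2 -20 34]
y = z − H·x̄ = [-19]
S = H·P̄·Hᵀ + R = [318]
K = P̄·Hᵀ·S⁻¹ = [-4/53; 83/318; -46/159]
x' = x̄ + K·y = [553/53, -1577/318, -239/159]
P' = (I − K·H)·P̄ = [1600/53 -622/53 -262/53; -622/53 1697/318 638/159; -262/53 638/159 1174/159]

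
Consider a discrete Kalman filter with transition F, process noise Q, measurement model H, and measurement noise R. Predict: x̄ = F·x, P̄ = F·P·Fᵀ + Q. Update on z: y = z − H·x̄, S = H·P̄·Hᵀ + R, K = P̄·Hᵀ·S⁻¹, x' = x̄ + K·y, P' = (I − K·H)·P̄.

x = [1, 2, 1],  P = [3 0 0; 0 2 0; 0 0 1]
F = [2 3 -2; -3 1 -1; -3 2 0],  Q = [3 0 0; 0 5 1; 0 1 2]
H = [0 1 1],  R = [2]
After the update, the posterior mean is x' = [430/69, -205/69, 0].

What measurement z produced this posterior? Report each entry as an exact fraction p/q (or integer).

x̄ = F·x = [6, -2, 1]
P̄ = F·P·Fᵀ + Q = [37 -10 -6; -10 35 32; -6 32 37]
S = H·P̄·Hᵀ + R = [138]
K = P̄·Hᵀ·S⁻¹ = [-8/69; 67/138; 1/2]
x' − x̄ = [16/69, -67/69, -1] = K·y
y = (KᵀK)⁻¹·Kᵀ·(x' − x̄) = [-2]
z = y + H·x̄ = [-2] + [-1] = [-3]

z = [-3]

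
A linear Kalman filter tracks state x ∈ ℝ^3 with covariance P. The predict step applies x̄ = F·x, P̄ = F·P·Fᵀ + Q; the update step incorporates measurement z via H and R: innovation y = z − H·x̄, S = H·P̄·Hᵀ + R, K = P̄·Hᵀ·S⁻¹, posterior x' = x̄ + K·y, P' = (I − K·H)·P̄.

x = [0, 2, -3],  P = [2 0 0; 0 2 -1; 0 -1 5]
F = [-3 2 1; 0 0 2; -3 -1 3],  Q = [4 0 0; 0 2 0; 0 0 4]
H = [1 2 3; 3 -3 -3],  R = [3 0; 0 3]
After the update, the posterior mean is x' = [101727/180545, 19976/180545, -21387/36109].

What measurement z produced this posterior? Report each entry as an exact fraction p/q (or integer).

x̄ = F·x = [1, -6, -11]
P̄ = F·P·Fᵀ + Q = [31 6 24; 6 22 32; 24 32 75]
S = H·P̄·Hᵀ + R = [1349 -1032; -1032 1191]
K = P̄·Hᵀ·S⁻¹ = [46687/180545 40909/180545; 8426/180545 -14528/180545; 7721/36109 -859/36109]
x' − x̄ = [-78818/180545, 1103246/180545, 375812/36109] = K·y
y = (KᵀK)⁻¹·Kᵀ·(x' − x̄) = [43, -51]
z = y + H·x̄ = [43, -51] + [-44, 54] = [-1, 3]

z = [-1, 3]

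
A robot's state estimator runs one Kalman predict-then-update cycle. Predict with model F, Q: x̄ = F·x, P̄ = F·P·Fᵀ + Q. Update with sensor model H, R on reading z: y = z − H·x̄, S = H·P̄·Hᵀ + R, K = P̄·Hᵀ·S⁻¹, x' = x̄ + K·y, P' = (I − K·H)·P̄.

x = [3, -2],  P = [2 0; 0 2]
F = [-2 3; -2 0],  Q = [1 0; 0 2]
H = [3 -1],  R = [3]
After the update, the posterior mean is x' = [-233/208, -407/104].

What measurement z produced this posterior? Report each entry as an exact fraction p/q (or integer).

z = [1]

x̄ = F·x = [-12, -6]
P̄ = F·P·Fᵀ + Q = [27 8; 8 10]
S = H·P̄·Hᵀ + R = [208]
K = P̄·Hᵀ·S⁻¹ = [73/208; 7/104]
x' − x̄ = [2263/208, 217/104] = K·y
y = (KᵀK)⁻¹·Kᵀ·(x' − x̄) = [31]
z = y + H·x̄ = [31] + [-30] = [1]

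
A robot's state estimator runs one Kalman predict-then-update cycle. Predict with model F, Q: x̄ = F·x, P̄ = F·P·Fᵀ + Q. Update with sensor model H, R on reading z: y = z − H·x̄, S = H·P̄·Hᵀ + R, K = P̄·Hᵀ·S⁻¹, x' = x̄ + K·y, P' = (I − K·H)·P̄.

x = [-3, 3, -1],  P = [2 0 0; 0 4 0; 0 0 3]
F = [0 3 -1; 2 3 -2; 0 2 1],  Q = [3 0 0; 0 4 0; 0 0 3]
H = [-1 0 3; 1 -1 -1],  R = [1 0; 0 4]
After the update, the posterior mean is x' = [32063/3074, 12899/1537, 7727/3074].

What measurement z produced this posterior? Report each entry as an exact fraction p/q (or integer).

x̄ = F·x = [10, 5, 5]
P̄ = F·P·Fᵀ + Q = [42 42 21; 42 60 18; 21 18 22]
S = H·P̄·Hᵀ + R = [115 -36; -36 38]
K = P̄·Hᵀ·S⁻¹ = [21/1537 -1659/3074; -420/1537 -1854/1537; 513/1537 -565/3074]
x' − x̄ = [1323/3074, 5214/1537, -7643/3074] = K·y
y = (KᵀK)⁻¹·Kᵀ·(x' − x̄) = [-8, -1]
z = y + H·x̄ = [-8, -1] + [5, 0] = [-3, -1]

z = [-3, -1]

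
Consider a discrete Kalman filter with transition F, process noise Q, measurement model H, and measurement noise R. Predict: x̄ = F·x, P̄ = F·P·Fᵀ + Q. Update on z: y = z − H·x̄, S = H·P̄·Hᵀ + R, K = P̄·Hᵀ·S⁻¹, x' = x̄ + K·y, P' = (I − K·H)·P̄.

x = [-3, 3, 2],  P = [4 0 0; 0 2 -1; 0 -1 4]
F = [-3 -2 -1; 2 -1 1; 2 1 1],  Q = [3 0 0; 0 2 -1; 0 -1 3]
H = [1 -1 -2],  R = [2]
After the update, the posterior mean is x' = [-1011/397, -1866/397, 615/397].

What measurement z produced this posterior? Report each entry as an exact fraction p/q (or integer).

z = [-1]

x̄ = F·x = [1, -7, -1]
P̄ = F·P·Fᵀ + Q = [47 -23 -29; -23 26 17; -29 17 23]
S = H·P̄·Hᵀ + R = [397]
K = P̄·Hᵀ·S⁻¹ = [128/397; -83/397; -92/397]
x' − x̄ = [-1408/397, 913/397, 1012/397] = K·y
y = (KᵀK)⁻¹·Kᵀ·(x' − x̄) = [-11]
z = y + H·x̄ = [-11] + [10] = [-1]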